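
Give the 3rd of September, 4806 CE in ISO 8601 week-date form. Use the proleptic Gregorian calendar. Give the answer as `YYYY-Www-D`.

4806-W35-7

The weekday is Sunday (ISO weekday 7).
That Sunday belongs to ISO week 35 of ISO year 4806.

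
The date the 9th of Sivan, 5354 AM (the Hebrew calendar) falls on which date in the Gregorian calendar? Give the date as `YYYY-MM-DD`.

1594-05-28

Both dates share Julian Day Number 2303404; in the Gregorian calendar that is 28 May 1594 CE.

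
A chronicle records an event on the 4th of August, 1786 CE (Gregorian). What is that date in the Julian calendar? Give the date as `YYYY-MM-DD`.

For dates in this range the Gregorian date is 11 days ahead of the Julian.
4 August 1786 Gregorian − 11 days → 24 July 1786 Julian.

1786-07-24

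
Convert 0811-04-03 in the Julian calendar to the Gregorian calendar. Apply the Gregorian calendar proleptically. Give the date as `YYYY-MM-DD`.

The Julian–Gregorian offset here is 4 days (Julian trailing).
3 April 811 Julian + 4 days → 7 April 811 Gregorian.

0811-04-07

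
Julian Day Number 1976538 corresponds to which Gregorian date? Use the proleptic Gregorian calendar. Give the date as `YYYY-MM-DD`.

Counting from JDN 2299161 = 15 Oct 1582 gives an offset of -322623 days.

0699-06-23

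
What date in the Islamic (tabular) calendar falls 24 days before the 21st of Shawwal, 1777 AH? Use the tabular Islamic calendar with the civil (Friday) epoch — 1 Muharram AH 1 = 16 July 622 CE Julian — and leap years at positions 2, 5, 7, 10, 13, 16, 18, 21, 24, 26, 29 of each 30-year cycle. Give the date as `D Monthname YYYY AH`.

27 Ramadan 1777 AH

Counting 24 days back from JDN 2578081 reaches JDN 2578057, which is 27 Ramadan 1777 AH.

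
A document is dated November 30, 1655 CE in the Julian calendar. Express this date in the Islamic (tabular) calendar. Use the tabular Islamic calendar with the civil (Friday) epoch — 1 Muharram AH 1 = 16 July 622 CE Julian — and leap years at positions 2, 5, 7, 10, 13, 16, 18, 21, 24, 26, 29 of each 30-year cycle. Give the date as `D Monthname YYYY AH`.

11 Safar 1066 AH

Julian Day Number of the source date = 2325880.
Converting JDN 2325880 to the tabular Islamic calendar gives 11 Safar 1066 AH.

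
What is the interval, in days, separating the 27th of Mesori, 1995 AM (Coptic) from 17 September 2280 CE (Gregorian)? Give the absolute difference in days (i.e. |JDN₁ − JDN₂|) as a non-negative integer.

JDN of the first date = 2553694.
JDN of the second date = 2554073.
|2554073 − 2553694| = 379.

379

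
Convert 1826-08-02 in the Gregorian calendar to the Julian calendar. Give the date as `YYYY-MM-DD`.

For dates in this range the Gregorian date is 12 days ahead of the Julian.
2 August 1826 Gregorian − 12 days → 21 July 1826 Julian.

1826-07-21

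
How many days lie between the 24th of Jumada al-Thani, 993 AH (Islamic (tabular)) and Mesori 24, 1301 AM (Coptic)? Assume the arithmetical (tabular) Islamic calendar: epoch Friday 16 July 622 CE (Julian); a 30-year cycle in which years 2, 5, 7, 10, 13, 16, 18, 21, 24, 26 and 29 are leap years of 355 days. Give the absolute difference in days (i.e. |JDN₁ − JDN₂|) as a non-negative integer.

65

JDN of the first date = 2300143.
JDN of the second date = 2300208.
|2300208 − 2300143| = 65.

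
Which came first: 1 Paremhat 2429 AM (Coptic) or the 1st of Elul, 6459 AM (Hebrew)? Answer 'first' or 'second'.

second

The two dates have Julian Day Numbers 2712037 and 2707081 respectively.
Since 2707081 < 2712037, the second date comes first.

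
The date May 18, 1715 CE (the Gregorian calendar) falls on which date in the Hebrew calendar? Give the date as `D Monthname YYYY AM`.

15 Iyar 5475 AM

Julian Day Number of the source date = 2347588.
Converting JDN 2347588 to the Hebrew calendar gives 15 Iyar 5475 AM.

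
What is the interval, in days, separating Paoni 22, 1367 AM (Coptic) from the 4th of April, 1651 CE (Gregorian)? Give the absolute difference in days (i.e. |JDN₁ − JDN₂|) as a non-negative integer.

JDN of the first date = 2324252.
JDN of the second date = 2324169.
|2324169 − 2324252| = 83.

83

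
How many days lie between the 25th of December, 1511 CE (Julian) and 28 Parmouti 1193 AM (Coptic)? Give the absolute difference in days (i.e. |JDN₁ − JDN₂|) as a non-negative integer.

First date → JDN 2273309; second date → JDN 2260645.
The interval is |2273309 − 2260645| = 12664 days.

12664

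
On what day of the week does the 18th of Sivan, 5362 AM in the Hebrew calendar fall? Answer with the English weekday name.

In the Gregorian calendar this is 7 June 1602 (JDN 2306336).
Since JDN mod 7 = 4 (0 = Monday), the day is Friday.

Friday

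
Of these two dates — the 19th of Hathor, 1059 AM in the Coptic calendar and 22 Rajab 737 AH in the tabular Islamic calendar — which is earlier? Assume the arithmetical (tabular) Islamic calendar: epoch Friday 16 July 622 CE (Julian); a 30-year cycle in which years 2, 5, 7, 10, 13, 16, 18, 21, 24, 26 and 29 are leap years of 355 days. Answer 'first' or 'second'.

second

Converting both to JDN: 2211542 vs 2209452; the smaller is the second.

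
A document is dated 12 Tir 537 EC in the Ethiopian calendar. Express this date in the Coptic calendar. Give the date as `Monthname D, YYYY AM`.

Julian Day Number of the source date = 1920126.
Converting JDN 1920126 to the Coptic calendar gives 12 Tobi 261 AM.

Tobi 12, 261 AM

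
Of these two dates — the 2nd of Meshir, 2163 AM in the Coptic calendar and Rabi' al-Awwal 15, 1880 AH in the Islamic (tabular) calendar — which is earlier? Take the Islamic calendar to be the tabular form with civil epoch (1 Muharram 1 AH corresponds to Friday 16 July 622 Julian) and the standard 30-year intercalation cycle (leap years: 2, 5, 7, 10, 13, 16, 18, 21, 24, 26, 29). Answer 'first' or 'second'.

second

First date → JDN 2614851; second date → JDN 2614368.
JDN 2614368 < JDN 2614851, so the second date is earlier.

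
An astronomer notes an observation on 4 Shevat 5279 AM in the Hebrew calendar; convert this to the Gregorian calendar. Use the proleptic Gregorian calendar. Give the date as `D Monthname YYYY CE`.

16 January 1519 CE

Julian Day Number of the source date = 2275878.
Converting JDN 2275878 to the Gregorian calendar gives 16 January 1519 CE.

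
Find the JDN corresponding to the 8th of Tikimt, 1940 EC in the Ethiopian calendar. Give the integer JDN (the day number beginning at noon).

Equivalently 19 October 1947 (Gregorian).
JDN 2400001 is 17 November 1858 CE (Gregorian), MJD 0; the target day is +32477 days from there, so JDN = 2432478.

2432478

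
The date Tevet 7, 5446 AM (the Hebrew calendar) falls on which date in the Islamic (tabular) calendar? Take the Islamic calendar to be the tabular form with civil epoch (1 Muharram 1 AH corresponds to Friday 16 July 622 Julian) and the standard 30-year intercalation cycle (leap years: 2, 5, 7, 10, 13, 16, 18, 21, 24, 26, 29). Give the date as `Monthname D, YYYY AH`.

The source date corresponds to 3 January 1686 in the Gregorian calendar (JDN 2336862).
That day falls on 7 Safar 1097 AH in the tabular Islamic calendar.

Safar 7, 1097 AH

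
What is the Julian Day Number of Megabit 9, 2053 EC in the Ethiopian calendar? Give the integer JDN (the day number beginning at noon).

Equivalently 18 March 2061 (Gregorian).
JDN 2451545 is 1 January 2000 CE (Gregorian); the target day is +22357 days from there, so JDN = 2473902.

2473902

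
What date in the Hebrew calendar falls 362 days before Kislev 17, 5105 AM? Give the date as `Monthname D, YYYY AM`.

JDN of Kislev 17, 5105 AM = 2212281.
2212281 − 362 = 2211919.
JDN 2211919 in the Hebrew calendar is Kislev 9, 5104 AM.

Kislev 9, 5104 AM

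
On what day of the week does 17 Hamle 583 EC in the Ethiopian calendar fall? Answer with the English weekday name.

This is JDN 1937112 (13 July 591 Gregorian).
1937112 ≡ 2 (mod 7); counting from Monday = 0 gives Wednesday.

Wednesday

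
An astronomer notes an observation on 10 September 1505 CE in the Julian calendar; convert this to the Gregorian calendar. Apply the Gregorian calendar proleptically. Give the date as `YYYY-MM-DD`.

For dates in this range the Gregorian date is 10 days ahead of the Julian.
10 September 1505 Julian + 10 days → 20 September 1505 Gregorian.

1505-09-20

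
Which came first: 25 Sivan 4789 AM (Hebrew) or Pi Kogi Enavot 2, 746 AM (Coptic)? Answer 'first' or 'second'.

first

The two dates have Julian Day Numbers 2097060 and 2097502 respectively.
Since 2097060 < 2097502, the first date comes first.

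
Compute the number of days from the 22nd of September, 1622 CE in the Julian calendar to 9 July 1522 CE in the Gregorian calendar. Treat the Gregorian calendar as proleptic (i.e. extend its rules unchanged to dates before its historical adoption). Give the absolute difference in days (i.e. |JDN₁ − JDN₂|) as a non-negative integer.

36610

JDN of the first date = 2313758.
JDN of the second date = 2277148.
|2277148 − 2313758| = 36610.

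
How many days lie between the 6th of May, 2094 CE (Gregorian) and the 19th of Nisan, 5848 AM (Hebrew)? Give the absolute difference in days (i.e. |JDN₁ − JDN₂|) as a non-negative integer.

2217

JDN of the first date = 2486004.
JDN of the second date = 2483787.
|2483787 − 2486004| = 2217.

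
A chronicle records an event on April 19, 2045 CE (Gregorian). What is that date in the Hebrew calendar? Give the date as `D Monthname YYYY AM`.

2 Iyar 5805 AM

Both dates share Julian Day Number 2468090; in the Hebrew calendar that is 2 Iyar 5805 AM.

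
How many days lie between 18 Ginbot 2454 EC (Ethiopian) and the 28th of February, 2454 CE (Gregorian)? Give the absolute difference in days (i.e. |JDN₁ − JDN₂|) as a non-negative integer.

3012

JDN of the first date = 2620436.
JDN of the second date = 2617424.
|2617424 − 2620436| = 3012.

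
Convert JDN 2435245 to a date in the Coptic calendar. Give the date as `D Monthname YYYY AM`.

JDN 2435245 is 17 May 1955 in the Gregorian calendar.
In the Coptic calendar that day is 9 Pashons 1671 AM.

9 Pashons 1671 AM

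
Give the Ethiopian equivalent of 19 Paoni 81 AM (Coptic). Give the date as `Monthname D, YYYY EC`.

Julian Day Number of the source date = 1854538.
Converting JDN 1854538 to the Ethiopian calendar gives 19 Sene 357 EC.

Sene 19, 357 EC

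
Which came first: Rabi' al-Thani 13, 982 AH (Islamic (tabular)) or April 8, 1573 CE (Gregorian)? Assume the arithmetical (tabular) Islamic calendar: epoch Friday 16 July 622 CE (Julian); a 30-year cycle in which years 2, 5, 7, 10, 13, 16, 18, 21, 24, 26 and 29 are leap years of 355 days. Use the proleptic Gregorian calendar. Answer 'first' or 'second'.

Converting both to JDN: 2296175 vs 2295684; the smaller is the second.

second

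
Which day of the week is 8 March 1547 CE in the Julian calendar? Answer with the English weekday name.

Tuesday

In the proleptic Gregorian calendar this is 18 March 1547 (JDN 2286166).
2286166 ≡ 1 (mod 7); counting from Monday = 0 gives Tuesday.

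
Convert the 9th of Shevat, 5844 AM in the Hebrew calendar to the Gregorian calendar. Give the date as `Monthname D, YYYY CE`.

January 16, 2084 CE

Both dates share Julian Day Number 2482241; in the Gregorian calendar that is 16 January 2084 CE.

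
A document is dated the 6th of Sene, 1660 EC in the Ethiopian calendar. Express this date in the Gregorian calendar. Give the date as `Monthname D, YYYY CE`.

June 10, 1668 CE

Julian Day Number of the source date = 2330446.
Converting JDN 2330446 to the Gregorian calendar gives 10 June 1668 CE.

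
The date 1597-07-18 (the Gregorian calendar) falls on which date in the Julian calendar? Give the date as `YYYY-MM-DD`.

1597-07-08

The Julian–Gregorian offset here is 10 days (Julian trailing).
18 July 1597 Gregorian − 10 days → 8 July 1597 Julian.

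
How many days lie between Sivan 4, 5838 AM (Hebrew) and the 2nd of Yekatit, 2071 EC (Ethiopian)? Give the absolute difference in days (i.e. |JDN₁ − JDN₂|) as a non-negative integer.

JDN of the first date = 2480170.
JDN of the second date = 2480439.
|2480439 − 2480170| = 269.

269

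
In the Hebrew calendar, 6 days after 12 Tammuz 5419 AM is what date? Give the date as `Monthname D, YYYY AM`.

Tammuz 18, 5419 AM

Counting 6 days forward from JDN 2327181 reaches JDN 2327187, which is Tammuz 18, 5419 AM.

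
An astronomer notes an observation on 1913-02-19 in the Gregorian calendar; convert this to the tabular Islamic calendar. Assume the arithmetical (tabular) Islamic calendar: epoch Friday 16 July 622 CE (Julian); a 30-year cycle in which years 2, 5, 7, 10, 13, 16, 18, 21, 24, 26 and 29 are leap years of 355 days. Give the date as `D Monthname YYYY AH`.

12 Rabi' al-Awwal 1331 AH

Both dates share Julian Day Number 2419818; in the tabular Islamic calendar that is 12 Rabi' al-Awwal 1331 AH.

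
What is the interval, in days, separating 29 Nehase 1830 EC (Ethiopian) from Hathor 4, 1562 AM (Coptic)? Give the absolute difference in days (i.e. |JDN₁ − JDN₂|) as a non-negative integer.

2627

JDN of the first date = 2392621.
JDN of the second date = 2395248.
|2395248 − 2392621| = 2627.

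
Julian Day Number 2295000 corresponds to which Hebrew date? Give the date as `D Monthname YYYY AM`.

JDN 2295000 is 25 May 1571 in the proleptic Gregorian calendar.
In the Hebrew calendar that day is 20 Iyar 5331 AM.

20 Iyar 5331 AM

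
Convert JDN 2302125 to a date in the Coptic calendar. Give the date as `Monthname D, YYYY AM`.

Hathor 20, 1307 AM

The Gregorian equivalent of JDN 2302125 is 26 November 1590.
In the Coptic calendar that day is Hathor 20, 1307 AM.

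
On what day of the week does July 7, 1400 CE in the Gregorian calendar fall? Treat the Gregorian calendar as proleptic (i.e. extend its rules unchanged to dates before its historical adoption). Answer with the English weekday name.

Monday

JDN 2232587 mod 7 = 0, and JDN 0 was a Monday, so this is a Monday.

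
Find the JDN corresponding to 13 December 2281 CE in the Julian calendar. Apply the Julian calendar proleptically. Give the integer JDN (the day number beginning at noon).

2554540

In the Gregorian calendar the same day is 28 December 2281.
JDN 2400001 is 17 November 1858 CE (Gregorian), MJD 0; the target day is +154539 days from there, so JDN = 2554540.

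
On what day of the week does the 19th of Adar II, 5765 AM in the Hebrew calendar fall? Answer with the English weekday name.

This is JDN 2453460 (30 March 2005 Gregorian).
Since JDN mod 7 = 2 (0 = Monday), the day is Wednesday.

Wednesday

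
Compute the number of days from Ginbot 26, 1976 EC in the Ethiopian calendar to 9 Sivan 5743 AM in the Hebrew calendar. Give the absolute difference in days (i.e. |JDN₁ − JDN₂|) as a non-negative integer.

379

JDN of the first date = 2445855.
JDN of the second date = 2445476.
|2445476 − 2445855| = 379.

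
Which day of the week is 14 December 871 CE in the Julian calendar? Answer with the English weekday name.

In the proleptic Gregorian calendar this is 18 December 871 (JDN 2039538).
2039538 ≡ 4 (mod 7); counting from Monday = 0 gives Friday.

Friday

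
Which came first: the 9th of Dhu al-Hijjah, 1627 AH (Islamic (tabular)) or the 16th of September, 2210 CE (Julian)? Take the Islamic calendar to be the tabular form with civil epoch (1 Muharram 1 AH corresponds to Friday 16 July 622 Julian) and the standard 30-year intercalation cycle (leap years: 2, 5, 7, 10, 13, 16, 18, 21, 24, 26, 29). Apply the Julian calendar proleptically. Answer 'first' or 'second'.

Converting both to JDN: 2524973 vs 2528519; the smaller is the first.

first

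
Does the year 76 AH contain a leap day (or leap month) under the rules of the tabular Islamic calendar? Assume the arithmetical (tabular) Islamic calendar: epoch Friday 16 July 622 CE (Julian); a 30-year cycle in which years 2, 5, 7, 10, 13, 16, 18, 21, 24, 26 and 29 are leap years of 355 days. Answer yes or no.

Year 76 AH is year 16 of its 30-year cycle; leap positions are 2, 5, 7, 10, 13, 16, 18, 21, 24, 26, 29, so it is a leap year (355 days).

yes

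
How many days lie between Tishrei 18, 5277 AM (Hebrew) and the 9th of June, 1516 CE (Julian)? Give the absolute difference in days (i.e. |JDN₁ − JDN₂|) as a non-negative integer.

97

First date → JDN 2275034; second date → JDN 2274937.
The interval is |2275034 − 2274937| = 97 days.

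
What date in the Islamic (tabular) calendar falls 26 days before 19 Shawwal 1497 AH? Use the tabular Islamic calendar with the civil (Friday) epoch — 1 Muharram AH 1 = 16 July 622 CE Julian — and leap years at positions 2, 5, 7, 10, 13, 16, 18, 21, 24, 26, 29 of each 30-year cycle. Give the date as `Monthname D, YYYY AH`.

Ramadan 23, 1497 AH

The starting date is JDN 2478857; 2478857 − 26 = 2478831.
JDN 2478831 corresponds to Ramadan 23, 1497 AH.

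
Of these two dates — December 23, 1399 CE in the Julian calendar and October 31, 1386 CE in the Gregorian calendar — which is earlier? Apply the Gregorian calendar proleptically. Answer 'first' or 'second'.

The two dates have Julian Day Numbers 2232399 and 2227590 respectively.
Since 2227590 < 2232399, the second date comes first.

second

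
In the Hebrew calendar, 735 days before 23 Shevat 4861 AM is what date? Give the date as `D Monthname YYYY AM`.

The starting date is JDN 2123222; 2123222 − 735 = 2122487.
JDN 2122487 corresponds to 25 Shevat 4859 AM.

25 Shevat 4859 AM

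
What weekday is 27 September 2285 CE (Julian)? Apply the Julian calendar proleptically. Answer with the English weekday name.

This is JDN 2555924 (12 October 2285 Gregorian).
JDN 2555924 mod 7 = 0, and JDN 0 was a Monday, so this is a Monday.

Monday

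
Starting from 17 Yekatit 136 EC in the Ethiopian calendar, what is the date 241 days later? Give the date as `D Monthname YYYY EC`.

Counting 241 days forward from JDN 1773696 reaches JDN 1773937, which is 13 Tikimt 137 EC.

13 Tikimt 137 EC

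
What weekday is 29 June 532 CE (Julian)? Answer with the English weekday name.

Tuesday

This is JDN 1915551 (1 July 532 Gregorian).
1915551 ≡ 1 (mod 7); counting from Monday = 0 gives Tuesday.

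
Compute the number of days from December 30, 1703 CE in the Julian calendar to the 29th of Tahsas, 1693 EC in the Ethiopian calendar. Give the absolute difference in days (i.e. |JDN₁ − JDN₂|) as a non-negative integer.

1100

First date → JDN 2343442; second date → JDN 2342342.
The interval is |2343442 − 2342342| = 1100 days.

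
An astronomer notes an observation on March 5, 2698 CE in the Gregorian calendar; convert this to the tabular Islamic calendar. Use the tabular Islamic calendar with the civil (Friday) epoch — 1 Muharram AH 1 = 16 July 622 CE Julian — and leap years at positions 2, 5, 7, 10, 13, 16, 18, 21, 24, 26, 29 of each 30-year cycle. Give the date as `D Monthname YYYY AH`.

Julian Day Number of the source date = 2706548.
Converting JDN 2706548 to the tabular Islamic calendar gives 1 Jumada al-Awwal 2140 AH.

1 Jumada al-Awwal 2140 AH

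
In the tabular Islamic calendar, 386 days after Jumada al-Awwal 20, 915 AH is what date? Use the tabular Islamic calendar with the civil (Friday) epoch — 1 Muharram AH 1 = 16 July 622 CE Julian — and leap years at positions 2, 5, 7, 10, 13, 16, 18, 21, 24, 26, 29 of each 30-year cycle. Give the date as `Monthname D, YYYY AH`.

JDN of Jumada al-Awwal 20, 915 AH = 2272468.
2272468 + 386 = 2272854.
JDN 2272854 in the tabular Islamic calendar is Jumada al-Thani 22, 916 AH.

Jumada al-Thani 22, 916 AH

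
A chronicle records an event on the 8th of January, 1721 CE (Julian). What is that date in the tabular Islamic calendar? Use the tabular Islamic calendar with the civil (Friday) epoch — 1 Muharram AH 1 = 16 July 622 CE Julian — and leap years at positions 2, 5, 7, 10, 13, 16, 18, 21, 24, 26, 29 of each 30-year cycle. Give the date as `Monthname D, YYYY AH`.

The source date corresponds to 19 January 1721 in the Gregorian calendar (JDN 2349661).
That day falls on 20 Rabi' al-Awwal 1133 AH in the tabular Islamic calendar.

Rabi' al-Awwal 20, 1133 AH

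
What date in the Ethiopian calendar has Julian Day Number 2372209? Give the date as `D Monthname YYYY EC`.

JDN 2372209 is 14 October 1782 in the Gregorian calendar.
In the Ethiopian calendar that day is 6 Tikimt 1775 EC.

6 Tikimt 1775 EC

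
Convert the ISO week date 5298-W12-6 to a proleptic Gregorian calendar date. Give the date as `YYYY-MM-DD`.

5298-03-22

ISO week 1 of 5298 is the week containing the first Thursday of 5298.
Week 12, day 6 (Saturday) lands on 5298-03-22.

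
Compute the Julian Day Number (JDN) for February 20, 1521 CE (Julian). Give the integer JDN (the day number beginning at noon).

In the proleptic Gregorian calendar the same day is 2 March 1521.
JDN 2299161 is 15 October 1582 CE (Gregorian); the target day is −22507 days from there, so JDN = 2276654.

2276654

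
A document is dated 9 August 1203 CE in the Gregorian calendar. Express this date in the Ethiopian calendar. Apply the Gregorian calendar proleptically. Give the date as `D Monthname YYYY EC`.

Both dates share Julian Day Number 2160667; in the Ethiopian calendar that is 9 Nehase 1195 EC.

9 Nehase 1195 EC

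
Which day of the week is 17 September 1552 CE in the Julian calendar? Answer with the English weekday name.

Saturday

This is JDN 2288186 (27 September 1552 Gregorian).
Since JDN mod 7 = 5 (0 = Monday), the day is Saturday.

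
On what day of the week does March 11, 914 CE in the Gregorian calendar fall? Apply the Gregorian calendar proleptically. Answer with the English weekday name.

Sunday

2054961 ≡ 6 (mod 7); counting from Monday = 0 gives Sunday.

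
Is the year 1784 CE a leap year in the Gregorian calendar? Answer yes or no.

1784 is divisible by 4 and not by 100, so it is a leap year.

yes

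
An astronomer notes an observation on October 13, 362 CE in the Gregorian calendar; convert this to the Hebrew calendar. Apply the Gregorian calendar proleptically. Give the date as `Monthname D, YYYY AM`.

Cheshvan 6, 4123 AM

Both dates share Julian Day Number 1853563; in the Hebrew calendar that is 6 Cheshvan 4123 AM.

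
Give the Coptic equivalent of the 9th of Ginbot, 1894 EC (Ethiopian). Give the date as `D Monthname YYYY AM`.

9 Pashons 1618 AM

The source date corresponds to 17 May 1902 in the Gregorian calendar (JDN 2415887).
That day falls on 9 Pashons 1618 AM in the Coptic calendar.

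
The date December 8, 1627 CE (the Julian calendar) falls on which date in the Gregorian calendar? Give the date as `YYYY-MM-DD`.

1627-12-18

At this point the Julian calendar is 10 days behind the Gregorian.
8 December 1627 Julian + 10 days → 18 December 1627 Gregorian.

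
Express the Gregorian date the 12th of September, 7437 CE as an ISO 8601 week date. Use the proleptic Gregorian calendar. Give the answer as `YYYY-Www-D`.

The weekday is Tuesday (ISO weekday 2).
That Tuesday belongs to ISO week 37 of ISO year 7437.

7437-W37-2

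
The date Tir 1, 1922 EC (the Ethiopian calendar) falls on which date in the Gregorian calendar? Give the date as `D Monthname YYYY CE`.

Julian Day Number of the source date = 2425986.
Converting JDN 2425986 to the Gregorian calendar gives 9 January 1930 CE.

9 January 1930 CE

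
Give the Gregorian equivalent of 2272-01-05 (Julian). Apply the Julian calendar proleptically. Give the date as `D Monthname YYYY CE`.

20 January 2272 CE

At this point the Julian calendar is 15 days behind the Gregorian.
5 January 2272 Julian + 15 days → 20 January 2272 Gregorian.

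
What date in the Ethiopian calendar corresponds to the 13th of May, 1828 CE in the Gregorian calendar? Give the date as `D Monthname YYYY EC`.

6 Ginbot 1820 EC

Both dates share Julian Day Number 2388856; in the Ethiopian calendar that is 6 Ginbot 1820 EC.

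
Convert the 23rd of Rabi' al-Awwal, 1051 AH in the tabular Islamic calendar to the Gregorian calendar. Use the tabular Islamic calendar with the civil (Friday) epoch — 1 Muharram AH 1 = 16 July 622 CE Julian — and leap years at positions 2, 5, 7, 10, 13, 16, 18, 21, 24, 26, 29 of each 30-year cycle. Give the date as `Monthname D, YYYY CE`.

Both dates share Julian Day Number 2320606; in the Gregorian calendar that is 2 July 1641 CE.

July 2, 1641 CE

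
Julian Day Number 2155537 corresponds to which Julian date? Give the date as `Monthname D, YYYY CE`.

July 16, 1189 CE

The proleptic Gregorian equivalent of JDN 2155537 is 23 July 1189.
In the Julian calendar that day is July 16, 1189 CE.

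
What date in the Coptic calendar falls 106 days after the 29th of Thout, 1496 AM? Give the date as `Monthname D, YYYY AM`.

The starting date is JDN 2371107; 2371107 + 106 = 2371213.
JDN 2371213 corresponds to Tobi 15, 1496 AM.

Tobi 15, 1496 AM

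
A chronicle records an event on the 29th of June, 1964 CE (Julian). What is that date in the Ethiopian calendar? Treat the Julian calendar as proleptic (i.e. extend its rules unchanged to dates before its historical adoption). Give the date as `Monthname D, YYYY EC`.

Hamle 5, 1956 EC

Both dates share Julian Day Number 2438589; in the Ethiopian calendar that is 5 Hamle 1956 EC.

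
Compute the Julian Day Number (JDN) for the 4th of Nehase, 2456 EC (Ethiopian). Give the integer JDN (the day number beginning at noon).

In the Gregorian calendar the same day is 13 August 2464.
JDN 2451545 is 1 January 2000 CE (Gregorian); the target day is +169698 days from there, so JDN = 2621243.

2621243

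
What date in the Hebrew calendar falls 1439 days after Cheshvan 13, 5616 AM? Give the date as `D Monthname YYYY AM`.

Counting 1439 days forward from JDN 2398882 reaches JDN 2400321, which is 5 Tishrei 5620 AM.

5 Tishrei 5620 AM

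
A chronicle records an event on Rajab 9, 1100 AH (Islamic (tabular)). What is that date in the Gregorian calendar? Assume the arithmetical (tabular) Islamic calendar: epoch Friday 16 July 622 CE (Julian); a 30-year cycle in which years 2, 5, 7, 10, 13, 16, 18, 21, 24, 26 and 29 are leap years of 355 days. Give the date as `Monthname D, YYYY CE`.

April 29, 1689 CE

Julian Day Number of the source date = 2338074.
Converting JDN 2338074 to the Gregorian calendar gives 29 April 1689 CE.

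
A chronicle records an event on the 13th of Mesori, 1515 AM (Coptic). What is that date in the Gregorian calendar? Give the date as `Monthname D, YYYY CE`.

August 17, 1799 CE

Julian Day Number of the source date = 2378360.
Converting JDN 2378360 to the Gregorian calendar gives 17 August 1799 CE.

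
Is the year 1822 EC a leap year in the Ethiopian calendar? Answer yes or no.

no

1822 mod 4 = 2; in the Ethiopian calendar a year is leap when year mod 4 = 3, so it is a common year.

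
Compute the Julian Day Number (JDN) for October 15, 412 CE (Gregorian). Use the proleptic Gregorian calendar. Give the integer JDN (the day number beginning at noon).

1871828

JDN 2451545 is 1 January 2000 CE (Gregorian); the target day is −579717 days from there, so JDN = 1871828.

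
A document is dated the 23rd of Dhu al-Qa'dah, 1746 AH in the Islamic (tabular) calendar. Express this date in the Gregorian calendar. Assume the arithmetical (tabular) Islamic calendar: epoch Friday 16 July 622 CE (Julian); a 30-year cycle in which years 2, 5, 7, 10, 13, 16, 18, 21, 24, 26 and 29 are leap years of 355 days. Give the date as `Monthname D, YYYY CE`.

June 15, 2316 CE

Both dates share Julian Day Number 2567127; in the Gregorian calendar that is 15 June 2316 CE.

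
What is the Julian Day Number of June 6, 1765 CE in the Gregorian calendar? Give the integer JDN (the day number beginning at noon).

JDN 2400001 is 17 November 1858 CE (Gregorian), MJD 0; the target day is −34131 days from there, so JDN = 2365870.

2365870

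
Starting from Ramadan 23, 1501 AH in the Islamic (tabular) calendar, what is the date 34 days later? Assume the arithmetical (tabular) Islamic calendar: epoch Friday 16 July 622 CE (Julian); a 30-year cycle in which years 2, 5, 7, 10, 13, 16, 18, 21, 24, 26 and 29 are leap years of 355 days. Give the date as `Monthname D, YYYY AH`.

Shawwal 27, 1501 AH

JDN of Ramadan 23, 1501 AH = 2480248.
2480248 + 34 = 2480282.
JDN 2480282 in the tabular Islamic calendar is Shawwal 27, 1501 AH.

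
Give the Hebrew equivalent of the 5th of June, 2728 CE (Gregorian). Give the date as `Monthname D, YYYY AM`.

Julian Day Number of the source date = 2717597.
Converting JDN 2717597 to the Hebrew calendar gives 5 Sivan 6488 AM.

Sivan 5, 6488 AM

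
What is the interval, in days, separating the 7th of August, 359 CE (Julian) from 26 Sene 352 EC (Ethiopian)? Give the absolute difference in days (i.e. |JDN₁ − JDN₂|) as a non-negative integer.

First date → JDN 1852401; second date → JDN 1852719.
The interval is |1852401 − 1852719| = 318 days.

318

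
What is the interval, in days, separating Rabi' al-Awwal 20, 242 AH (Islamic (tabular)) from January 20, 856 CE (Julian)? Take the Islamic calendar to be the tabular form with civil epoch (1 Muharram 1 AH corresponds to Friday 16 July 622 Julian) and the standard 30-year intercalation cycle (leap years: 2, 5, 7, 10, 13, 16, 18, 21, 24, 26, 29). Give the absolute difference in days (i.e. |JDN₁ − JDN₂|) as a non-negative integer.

First date → JDN 2033920; second date → JDN 2033731.
The interval is |2033920 − 2033731| = 189 days.

189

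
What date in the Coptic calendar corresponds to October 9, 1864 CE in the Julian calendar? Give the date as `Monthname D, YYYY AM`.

Both dates share Julian Day Number 2402166; in the Coptic calendar that is 12 Paopi 1581 AM.

Paopi 12, 1581 AM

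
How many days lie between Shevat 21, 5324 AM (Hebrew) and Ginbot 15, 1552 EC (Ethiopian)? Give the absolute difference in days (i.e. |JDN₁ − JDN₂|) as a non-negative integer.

JDN of the first date = 2292343.
JDN of the second date = 2290978.
|2290978 − 2292343| = 1365.

1365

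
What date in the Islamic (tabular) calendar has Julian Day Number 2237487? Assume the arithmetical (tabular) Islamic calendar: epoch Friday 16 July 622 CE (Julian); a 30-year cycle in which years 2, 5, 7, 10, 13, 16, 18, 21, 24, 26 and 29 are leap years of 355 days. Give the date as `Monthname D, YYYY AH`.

Ramadan 3, 816 AH

The proleptic Gregorian equivalent of JDN 2237487 is 6 December 1413.
In the tabular Islamic calendar that day is Ramadan 3, 816 AH.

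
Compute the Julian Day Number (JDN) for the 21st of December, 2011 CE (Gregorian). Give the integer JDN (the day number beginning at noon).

2455917

JDN 2400001 is 17 November 1858 CE (Gregorian), MJD 0; the target day is +55916 days from there, so JDN = 2455917.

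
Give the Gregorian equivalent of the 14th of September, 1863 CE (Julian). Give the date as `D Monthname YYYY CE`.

26 September 1863 CE

The Julian–Gregorian offset here is 12 days (Julian trailing).
14 September 1863 Julian + 12 days → 26 September 1863 Gregorian.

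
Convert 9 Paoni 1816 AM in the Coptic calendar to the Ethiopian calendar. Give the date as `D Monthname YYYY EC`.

The source date corresponds to 17 June 2100 in the Gregorian calendar (JDN 2488237).
That day falls on 9 Sene 2092 EC in the Ethiopian calendar.

9 Sene 2092 EC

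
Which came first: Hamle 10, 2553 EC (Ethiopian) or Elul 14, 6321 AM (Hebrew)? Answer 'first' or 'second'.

first

Converting both to JDN: 2656648 vs 2656685; the smaller is the first.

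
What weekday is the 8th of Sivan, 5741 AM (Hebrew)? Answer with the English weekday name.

Wednesday

In the Gregorian calendar this is 10 June 1981 (JDN 2444766).
2444766 ≡ 2 (mod 7); counting from Monday = 0 gives Wednesday.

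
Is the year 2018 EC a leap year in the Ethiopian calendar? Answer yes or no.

no

2018 mod 4 = 2; in the Ethiopian calendar a year is leap when year mod 4 = 3, so it is a common year.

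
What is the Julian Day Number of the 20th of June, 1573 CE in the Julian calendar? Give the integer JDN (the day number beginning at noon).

In the proleptic Gregorian calendar the same day is 30 June 1573.
JDN 2400001 is 17 November 1858 CE (Gregorian), MJD 0; the target day is −104234 days from there, so JDN = 2295767.

2295767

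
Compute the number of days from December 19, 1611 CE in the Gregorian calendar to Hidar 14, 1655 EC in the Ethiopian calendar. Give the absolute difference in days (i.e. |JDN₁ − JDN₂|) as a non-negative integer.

First date → JDN 2309818; second date → JDN 2328417.
The interval is |2309818 − 2328417| = 18599 days.

18599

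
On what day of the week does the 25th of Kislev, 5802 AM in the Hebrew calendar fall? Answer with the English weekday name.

Wednesday

In the Gregorian calendar this is 18 December 2041 (JDN 2466872).
JDN 2466872 mod 7 = 2, and JDN 0 was a Monday, so this is a Wednesday.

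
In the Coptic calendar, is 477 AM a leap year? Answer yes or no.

477 mod 4 = 1; in the Coptic calendar a year is leap when year mod 4 = 3, so it is a common year.

no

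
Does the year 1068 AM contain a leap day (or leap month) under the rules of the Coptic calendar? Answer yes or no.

no

1068 mod 4 = 0; in the Coptic calendar a year is leap when year mod 4 = 3, so it is a common year.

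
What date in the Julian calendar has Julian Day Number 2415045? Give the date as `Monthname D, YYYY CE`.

JDN 2415045 is 25 January 1900 in the Gregorian calendar.
In the Julian calendar that day is January 13, 1900 CE.

January 13, 1900 CE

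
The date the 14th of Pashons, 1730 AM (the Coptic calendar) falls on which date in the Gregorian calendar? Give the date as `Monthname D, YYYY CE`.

Julian Day Number of the source date = 2456800.
Converting JDN 2456800 to the Gregorian calendar gives 22 May 2014 CE.

May 22, 2014 CE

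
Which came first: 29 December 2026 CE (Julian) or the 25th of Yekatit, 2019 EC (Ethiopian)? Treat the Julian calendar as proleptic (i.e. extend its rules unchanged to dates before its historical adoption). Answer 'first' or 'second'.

first

First date → JDN 2461417; second date → JDN 2461469.
JDN 2461417 < JDN 2461469, so the first date is earlier.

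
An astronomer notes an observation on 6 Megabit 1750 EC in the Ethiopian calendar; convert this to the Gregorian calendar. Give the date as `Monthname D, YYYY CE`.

March 13, 1758 CE

Both dates share Julian Day Number 2363228; in the Gregorian calendar that is 13 March 1758 CE.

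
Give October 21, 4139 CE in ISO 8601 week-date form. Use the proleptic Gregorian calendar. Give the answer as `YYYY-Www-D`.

4139-W43-3

The weekday is Wednesday (ISO weekday 3).
That Wednesday belongs to ISO week 43 of ISO year 4139.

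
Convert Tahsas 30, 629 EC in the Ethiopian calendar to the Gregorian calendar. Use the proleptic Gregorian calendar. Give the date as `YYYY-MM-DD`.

Julian Day Number of the source date = 1953717.
Converting JDN 1953717 to the Gregorian calendar gives 29 December 636 CE.

0636-12-29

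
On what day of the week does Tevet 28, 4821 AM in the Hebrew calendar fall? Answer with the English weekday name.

Saturday

In the proleptic Gregorian calendar this is 29 December 1060 (JDN 2108580).
2108580 ≡ 5 (mod 7); counting from Monday = 0 gives Saturday.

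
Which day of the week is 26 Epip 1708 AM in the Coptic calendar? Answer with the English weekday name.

Equivalently 2 August 1992 Gregorian, JDN 2448837.
JDN 2448837 mod 7 = 6, and JDN 0 was a Monday, so this is a Sunday.

Sunday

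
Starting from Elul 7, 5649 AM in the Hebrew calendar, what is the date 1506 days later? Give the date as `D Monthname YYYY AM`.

Counting 1506 days forward from JDN 2411249 reaches JDN 2412755, which is 8 Cheshvan 5654 AM.

8 Cheshvan 5654 AM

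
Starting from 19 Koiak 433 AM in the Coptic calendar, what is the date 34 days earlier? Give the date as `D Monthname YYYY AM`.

15 Hathor 433 AM

JDN of 19 Koiak 433 AM = 1982926.
1982926 − 34 = 1982892.
JDN 1982892 in the Coptic calendar is 15 Hathor 433 AM.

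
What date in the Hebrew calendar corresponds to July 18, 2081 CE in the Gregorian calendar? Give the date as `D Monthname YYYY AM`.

Both dates share Julian Day Number 2481329; in the Hebrew calendar that is 11 Tammuz 5841 AM.

11 Tammuz 5841 AM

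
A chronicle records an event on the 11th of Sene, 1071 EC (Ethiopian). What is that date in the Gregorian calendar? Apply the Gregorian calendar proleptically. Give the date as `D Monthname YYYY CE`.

Both dates share Julian Day Number 2115318; in the Gregorian calendar that is 11 June 1079 CE.

11 June 1079 CE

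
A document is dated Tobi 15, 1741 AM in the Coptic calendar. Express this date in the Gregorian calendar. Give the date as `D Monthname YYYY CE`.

Both dates share Julian Day Number 2460699; in the Gregorian calendar that is 23 January 2025 CE.

23 January 2025 CE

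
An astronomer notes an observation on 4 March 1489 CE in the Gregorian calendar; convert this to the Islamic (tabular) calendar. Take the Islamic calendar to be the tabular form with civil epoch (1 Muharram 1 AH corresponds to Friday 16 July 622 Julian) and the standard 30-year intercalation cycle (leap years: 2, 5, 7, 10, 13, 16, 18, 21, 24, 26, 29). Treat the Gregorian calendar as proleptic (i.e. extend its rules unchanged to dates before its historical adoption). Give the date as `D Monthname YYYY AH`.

22 Rabi' al-Awwal 894 AH

Both dates share Julian Day Number 2264969; in the tabular Islamic calendar that is 22 Rabi' al-Awwal 894 AH.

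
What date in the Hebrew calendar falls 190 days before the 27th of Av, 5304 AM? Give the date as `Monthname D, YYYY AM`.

Counting 190 days back from JDN 2285232 reaches JDN 2285042, which is Adar I 14, 5304 AM.

Adar I 14, 5304 AM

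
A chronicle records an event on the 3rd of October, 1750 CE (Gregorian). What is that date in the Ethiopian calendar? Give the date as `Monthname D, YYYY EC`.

Julian Day Number of the source date = 2360510.
Converting JDN 2360510 to the Ethiopian calendar gives 25 Meskerem 1743 EC.

Meskerem 25, 1743 EC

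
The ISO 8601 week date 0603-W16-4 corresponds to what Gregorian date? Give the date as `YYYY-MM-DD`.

0603-04-21

ISO week 1 of 603 is the week containing the first Thursday of 603.
Week 16, day 4 (Thursday) lands on 0603-04-21.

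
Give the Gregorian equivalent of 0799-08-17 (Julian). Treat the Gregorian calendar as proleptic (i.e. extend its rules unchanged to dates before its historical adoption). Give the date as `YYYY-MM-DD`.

At this point the Julian calendar is 4 days behind the Gregorian.
17 August 799 Julian + 4 days → 21 August 799 Gregorian.

0799-08-21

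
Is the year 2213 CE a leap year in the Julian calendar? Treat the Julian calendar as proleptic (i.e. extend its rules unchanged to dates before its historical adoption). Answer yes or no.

2213 mod 4 = 1, so it is a common year in the Julian calendar.

no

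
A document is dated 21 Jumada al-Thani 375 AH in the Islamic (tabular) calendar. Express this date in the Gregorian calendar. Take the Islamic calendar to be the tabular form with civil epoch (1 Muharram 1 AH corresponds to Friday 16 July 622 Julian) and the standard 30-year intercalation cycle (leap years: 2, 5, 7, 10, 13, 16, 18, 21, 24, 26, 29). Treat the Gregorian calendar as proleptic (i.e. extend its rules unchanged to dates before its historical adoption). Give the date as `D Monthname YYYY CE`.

13 November 985 CE

Julian Day Number of the source date = 2081141.
Converting JDN 2081141 to the Gregorian calendar gives 13 November 985 CE.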